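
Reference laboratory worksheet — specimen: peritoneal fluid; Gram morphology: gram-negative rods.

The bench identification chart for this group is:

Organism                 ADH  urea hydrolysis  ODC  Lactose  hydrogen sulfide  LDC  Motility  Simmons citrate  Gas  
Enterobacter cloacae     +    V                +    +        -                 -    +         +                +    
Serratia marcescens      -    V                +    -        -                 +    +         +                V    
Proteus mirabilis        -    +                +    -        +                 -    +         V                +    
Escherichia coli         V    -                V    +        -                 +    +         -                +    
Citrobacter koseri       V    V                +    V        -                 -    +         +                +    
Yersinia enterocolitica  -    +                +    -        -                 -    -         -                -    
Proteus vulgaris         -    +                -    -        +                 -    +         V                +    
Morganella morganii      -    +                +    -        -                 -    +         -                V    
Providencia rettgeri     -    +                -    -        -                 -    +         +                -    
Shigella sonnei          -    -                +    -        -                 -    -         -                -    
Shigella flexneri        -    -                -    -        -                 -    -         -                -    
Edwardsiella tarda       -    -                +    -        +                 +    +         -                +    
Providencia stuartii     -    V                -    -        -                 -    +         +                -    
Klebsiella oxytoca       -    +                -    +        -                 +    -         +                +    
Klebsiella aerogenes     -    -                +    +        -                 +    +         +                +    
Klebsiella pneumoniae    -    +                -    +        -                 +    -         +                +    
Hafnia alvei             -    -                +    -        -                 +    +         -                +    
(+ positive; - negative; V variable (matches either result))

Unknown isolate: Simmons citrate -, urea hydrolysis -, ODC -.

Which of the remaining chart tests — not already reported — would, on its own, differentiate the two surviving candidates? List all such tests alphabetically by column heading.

Gas, Lactose, LDC, Motility

ODC -: excludes 10 organisms — 7 left.
urea hydrolysis -: excludes Proteus vulgaris, Providencia rettgeri, Klebsiella oxytoca, Klebsiella pneumoniae — 3 left.
Simmons citrate -: excludes Providencia stuartii — 2 left.
Two candidates remain: Escherichia coli and Shigella flexneri.
  ADH: V vs - — variable for at least one, does not separate.
  Lactose: Escherichia coli +, Shigella flexneri - — discriminates.
  hydrogen sulfide: - vs - — same for both, does not separate.
  LDC: Escherichia coli +, Shigella flexneri - — discriminates.
  Motility: Escherichia coli +, Shigella flexneri - — discriminates.
  Gas: Escherichia coli +, Shigella flexneri - — discriminates.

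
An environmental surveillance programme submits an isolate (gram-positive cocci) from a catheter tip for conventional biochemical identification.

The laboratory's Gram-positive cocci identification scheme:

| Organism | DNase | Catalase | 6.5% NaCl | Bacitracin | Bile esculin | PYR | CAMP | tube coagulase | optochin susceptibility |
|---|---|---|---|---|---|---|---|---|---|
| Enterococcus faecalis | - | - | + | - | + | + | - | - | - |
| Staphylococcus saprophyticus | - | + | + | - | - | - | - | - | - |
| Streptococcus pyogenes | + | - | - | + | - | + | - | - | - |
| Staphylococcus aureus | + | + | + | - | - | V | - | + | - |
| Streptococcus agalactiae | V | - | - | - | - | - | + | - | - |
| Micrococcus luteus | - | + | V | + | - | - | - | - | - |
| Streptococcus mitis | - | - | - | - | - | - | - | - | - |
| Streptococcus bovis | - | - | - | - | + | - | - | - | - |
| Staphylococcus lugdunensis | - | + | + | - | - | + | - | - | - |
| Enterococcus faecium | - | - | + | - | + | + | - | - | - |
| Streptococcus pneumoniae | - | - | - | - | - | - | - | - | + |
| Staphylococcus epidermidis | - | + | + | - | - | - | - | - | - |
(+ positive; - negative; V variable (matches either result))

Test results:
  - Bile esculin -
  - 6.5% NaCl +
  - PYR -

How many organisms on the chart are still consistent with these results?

4

Bile esculin -: excludes Enterococcus faecalis, Streptococcus bovis, Enterococcus faecium — 9 left.
PYR -: excludes Streptococcus pyogenes, Staphylococcus lugdunensis — 7 left.
6.5% NaCl +: excludes Streptococcus agalactiae, Streptococcus mitis, Streptococcus pneumoniae — 4 left.
Still consistent: Micrococcus luteus, Staphylococcus aureus, Staphylococcus epidermidis, Staphylococcus saprophyticus.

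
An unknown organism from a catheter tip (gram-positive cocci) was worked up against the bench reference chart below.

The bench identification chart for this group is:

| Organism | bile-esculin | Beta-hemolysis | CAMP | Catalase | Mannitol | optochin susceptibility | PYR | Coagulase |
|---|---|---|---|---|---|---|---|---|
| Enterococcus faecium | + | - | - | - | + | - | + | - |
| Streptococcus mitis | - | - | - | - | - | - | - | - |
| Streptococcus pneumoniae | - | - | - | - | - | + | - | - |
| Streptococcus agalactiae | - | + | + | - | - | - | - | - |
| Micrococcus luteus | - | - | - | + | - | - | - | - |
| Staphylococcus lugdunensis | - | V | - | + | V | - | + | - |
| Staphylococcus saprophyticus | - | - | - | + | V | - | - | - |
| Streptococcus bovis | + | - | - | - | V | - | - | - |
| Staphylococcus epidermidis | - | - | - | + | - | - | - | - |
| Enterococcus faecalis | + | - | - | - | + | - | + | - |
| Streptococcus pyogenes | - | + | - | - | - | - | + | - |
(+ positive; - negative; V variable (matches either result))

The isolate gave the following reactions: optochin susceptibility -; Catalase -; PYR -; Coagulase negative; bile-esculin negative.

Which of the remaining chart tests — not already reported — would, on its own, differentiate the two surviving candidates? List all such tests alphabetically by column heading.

Beta-hemolysis, CAMP

PYR -: excludes Enterococcus faecium, Staphylococcus lugdunensis, Enterococcus faecalis, Streptococcus pyogenes — 7 left.
optochin susceptibility -: excludes Streptococcus pneumoniae — 6 left.
bile-esculin -: excludes Streptococcus bovis — 5 left.
Coagulase -: all 5 remaining candidates are consistent.
Catalase -: excludes Micrococcus luteus, Staphylococcus saprophyticus, Staphylococcus epidermidis — 2 left.
Two candidates remain: Streptococcus agalactiae and Streptococcus mitis.
  Beta-hemolysis: Streptococcus agalactiae +, Streptococcus mitis - — discriminates.
  CAMP: Streptococcus agalactiae +, Streptococcus mitis - — discriminates.
  Mannitol: - vs - — same for both, does not separate.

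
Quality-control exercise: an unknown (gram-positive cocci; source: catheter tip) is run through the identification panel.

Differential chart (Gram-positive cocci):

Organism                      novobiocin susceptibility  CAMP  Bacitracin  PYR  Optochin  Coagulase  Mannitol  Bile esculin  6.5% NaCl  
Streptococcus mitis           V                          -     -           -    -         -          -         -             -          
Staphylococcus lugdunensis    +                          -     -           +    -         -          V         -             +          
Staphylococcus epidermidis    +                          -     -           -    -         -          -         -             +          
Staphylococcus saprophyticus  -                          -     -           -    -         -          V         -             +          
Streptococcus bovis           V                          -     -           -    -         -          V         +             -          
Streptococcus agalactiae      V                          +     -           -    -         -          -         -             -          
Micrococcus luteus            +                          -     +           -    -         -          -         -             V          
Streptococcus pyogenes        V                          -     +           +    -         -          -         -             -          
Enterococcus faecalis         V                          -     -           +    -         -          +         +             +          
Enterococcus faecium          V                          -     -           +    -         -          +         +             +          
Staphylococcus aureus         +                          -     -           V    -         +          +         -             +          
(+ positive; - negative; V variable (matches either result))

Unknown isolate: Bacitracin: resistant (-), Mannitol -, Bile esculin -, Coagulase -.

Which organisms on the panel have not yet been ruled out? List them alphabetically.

Staphylococcus epidermidis, Staphylococcus lugdunensis, Staphylococcus saprophyticus, Streptococcus agalactiae, Streptococcus mitis

Coagulase -: excludes Staphylococcus aureus — 10 left.
Mannitol -: excludes Enterococcus faecalis, Enterococcus faecium — 8 left.
Bacitracin -: excludes Micrococcus luteus, Streptococcus pyogenes — 6 left.
Bile esculin -: excludes Streptococcus bovis — 5 left.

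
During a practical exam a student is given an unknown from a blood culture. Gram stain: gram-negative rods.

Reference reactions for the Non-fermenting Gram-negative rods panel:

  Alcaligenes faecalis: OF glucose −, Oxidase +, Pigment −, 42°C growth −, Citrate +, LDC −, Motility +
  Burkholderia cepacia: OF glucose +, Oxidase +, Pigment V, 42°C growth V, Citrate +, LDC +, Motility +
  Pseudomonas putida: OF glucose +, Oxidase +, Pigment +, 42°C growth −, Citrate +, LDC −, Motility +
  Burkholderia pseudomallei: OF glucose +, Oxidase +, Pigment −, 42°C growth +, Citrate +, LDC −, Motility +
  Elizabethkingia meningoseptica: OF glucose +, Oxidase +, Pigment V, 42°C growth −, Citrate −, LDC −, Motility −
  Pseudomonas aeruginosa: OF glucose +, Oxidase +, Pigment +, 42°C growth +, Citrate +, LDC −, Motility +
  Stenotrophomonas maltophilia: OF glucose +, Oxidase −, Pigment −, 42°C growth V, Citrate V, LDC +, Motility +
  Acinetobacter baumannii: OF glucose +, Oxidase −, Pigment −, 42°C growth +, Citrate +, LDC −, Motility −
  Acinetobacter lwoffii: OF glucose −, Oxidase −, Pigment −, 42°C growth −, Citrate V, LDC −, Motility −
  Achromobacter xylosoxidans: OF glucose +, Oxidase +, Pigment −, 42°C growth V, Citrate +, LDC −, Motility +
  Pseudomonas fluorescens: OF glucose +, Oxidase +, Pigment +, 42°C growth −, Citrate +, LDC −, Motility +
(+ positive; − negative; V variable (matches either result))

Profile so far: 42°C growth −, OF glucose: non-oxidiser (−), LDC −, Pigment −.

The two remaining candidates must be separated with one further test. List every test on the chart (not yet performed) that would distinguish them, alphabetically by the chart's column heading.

42°C growth −: excludes Burkholderia pseudomallei, Pseudomonas aeruginosa, Acinetobacter baumannii — 8 left.
Pigment −: excludes Pseudomonas putida, Pseudomonas fluorescens — 6 left.
LDC −: excludes Burkholderia cepacia, Stenotrophomonas maltophilia — 4 left.
OF glucose −: excludes Elizabethkingia meningoseptica, Achromobacter xylosoxidans — 2 left.
Two candidates remain: Acinetobacter lwoffii and Alcaligenes faecalis.
  Oxidase: Acinetobacter lwoffii −, Alcaligenes faecalis + — discriminates.
  Citrate: V vs + — variable for at least one, does not separate.
  Motility: Acinetobacter lwoffii −, Alcaligenes faecalis + — discriminates.

Motility, Oxidase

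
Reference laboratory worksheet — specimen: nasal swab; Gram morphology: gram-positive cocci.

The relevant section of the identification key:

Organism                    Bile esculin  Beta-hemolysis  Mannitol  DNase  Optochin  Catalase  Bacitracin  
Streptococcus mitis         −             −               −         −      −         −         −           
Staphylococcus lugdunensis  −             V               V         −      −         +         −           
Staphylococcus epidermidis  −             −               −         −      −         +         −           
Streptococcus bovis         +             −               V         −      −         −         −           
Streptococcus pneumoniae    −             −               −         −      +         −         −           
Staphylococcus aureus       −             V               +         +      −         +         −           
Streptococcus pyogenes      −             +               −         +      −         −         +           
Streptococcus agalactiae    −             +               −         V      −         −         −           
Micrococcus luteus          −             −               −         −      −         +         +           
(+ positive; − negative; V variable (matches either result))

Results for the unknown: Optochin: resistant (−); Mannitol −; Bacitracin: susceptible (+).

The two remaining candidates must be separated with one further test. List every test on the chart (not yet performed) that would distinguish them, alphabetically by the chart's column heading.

Bacitracin +: excludes 7 organisms — 2 left.
Mannitol −: all 2 remaining candidates are consistent.
Optochin −: all 2 remaining candidates are consistent.
Two candidates remain: Micrococcus luteus and Streptococcus pyogenes.
  Bile esculin: − vs − — same for both, does not separate.
  Beta-hemolysis: Micrococcus luteus −, Streptococcus pyogenes + — discriminates.
  DNase: Micrococcus luteus −, Streptococcus pyogenes + — discriminates.
  Catalase: Micrococcus luteus +, Streptococcus pyogenes − — discriminates.

Beta-hemolysis, Catalase, DNase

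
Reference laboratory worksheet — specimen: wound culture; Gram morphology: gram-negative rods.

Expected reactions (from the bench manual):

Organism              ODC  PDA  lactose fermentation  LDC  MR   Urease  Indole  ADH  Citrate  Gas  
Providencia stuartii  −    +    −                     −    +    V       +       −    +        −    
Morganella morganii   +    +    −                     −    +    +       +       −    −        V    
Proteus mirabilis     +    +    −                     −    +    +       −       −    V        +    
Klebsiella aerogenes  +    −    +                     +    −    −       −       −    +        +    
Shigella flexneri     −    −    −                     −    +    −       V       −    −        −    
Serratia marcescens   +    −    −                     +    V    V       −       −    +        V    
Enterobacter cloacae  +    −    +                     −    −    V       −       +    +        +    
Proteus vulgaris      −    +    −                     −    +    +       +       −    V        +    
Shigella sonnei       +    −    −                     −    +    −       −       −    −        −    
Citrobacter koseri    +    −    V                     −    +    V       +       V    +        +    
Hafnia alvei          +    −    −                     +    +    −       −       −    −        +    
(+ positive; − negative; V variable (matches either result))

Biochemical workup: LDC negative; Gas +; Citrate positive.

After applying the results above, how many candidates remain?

4

Gas +: excludes Providencia stuartii, Shigella flexneri, Shigella sonnei — 8 left.
Citrate +: excludes Morganella morganii, Hafnia alvei — 6 left.
LDC −: excludes Klebsiella aerogenes, Serratia marcescens — 4 left.
Still consistent: Citrobacter koseri, Enterobacter cloacae, Proteus mirabilis, Proteus vulgaris.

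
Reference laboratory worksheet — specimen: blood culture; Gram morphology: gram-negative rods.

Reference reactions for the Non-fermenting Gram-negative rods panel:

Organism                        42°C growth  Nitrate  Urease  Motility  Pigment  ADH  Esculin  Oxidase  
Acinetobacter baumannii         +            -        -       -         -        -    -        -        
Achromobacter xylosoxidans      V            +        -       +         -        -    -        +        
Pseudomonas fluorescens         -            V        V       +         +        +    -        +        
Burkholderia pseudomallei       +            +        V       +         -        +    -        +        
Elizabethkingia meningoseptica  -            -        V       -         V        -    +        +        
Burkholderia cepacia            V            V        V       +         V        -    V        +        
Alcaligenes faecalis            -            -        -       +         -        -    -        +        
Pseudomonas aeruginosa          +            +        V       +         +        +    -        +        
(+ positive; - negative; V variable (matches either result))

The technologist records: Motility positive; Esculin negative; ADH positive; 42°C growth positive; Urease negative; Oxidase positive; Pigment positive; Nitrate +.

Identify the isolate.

Oxidase +: excludes Acinetobacter baumannii — 7 left.
Urease -: all 7 remaining candidates are consistent.
42°C growth +: excludes Pseudomonas fluorescens, Elizabethkingia meningoseptica, Alcaligenes faecalis — 4 left.
Nitrate +: all 4 remaining candidates are consistent.
Pigment +: excludes Achromobacter xylosoxidans, Burkholderia pseudomallei — 2 left.
Motility +: all 2 remaining candidates are consistent.
Esculin -: all 2 remaining candidates are consistent.
ADH +: excludes Burkholderia cepacia — 1 left.

Pseudomonas aeruginosa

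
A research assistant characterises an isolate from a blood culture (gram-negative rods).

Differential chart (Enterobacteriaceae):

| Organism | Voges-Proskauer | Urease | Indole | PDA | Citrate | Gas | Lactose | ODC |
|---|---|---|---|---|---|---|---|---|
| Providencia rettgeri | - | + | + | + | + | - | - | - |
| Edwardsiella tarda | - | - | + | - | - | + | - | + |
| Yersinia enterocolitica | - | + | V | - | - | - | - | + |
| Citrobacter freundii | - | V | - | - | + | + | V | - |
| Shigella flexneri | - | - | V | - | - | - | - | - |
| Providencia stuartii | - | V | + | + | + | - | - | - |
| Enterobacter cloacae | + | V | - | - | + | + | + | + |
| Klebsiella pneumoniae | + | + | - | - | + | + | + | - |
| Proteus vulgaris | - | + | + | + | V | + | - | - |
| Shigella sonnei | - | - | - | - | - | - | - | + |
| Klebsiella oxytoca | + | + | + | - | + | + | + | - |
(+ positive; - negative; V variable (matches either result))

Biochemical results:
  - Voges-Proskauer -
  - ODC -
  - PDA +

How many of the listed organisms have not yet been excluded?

PDA +: excludes 8 organisms — 3 left.
Voges-Proskauer -: all 3 remaining candidates are consistent.
ODC -: all 3 remaining candidates are consistent.
Still consistent: Proteus vulgaris, Providencia rettgeri, Providencia stuartii.

3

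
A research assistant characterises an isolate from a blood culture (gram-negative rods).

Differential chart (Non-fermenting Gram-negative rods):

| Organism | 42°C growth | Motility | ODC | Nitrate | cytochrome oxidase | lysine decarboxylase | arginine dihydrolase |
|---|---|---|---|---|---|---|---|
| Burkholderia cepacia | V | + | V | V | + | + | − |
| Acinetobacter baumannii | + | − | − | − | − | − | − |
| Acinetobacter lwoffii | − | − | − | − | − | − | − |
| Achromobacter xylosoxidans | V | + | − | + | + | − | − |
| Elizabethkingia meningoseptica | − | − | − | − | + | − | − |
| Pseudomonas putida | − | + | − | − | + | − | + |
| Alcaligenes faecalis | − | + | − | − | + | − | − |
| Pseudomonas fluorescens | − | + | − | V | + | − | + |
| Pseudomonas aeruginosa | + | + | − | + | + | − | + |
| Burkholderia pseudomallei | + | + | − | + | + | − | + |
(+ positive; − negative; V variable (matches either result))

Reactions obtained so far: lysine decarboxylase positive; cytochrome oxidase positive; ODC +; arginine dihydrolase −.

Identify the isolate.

lysine decarboxylase +: excludes 9 organisms — 1 left.
ODC +: the one remaining candidate is consistent.
arginine dihydrolase −: the one remaining candidate is consistent.
cytochrome oxidase +: the one remaining candidate is consistent.

Burkholderia cepacia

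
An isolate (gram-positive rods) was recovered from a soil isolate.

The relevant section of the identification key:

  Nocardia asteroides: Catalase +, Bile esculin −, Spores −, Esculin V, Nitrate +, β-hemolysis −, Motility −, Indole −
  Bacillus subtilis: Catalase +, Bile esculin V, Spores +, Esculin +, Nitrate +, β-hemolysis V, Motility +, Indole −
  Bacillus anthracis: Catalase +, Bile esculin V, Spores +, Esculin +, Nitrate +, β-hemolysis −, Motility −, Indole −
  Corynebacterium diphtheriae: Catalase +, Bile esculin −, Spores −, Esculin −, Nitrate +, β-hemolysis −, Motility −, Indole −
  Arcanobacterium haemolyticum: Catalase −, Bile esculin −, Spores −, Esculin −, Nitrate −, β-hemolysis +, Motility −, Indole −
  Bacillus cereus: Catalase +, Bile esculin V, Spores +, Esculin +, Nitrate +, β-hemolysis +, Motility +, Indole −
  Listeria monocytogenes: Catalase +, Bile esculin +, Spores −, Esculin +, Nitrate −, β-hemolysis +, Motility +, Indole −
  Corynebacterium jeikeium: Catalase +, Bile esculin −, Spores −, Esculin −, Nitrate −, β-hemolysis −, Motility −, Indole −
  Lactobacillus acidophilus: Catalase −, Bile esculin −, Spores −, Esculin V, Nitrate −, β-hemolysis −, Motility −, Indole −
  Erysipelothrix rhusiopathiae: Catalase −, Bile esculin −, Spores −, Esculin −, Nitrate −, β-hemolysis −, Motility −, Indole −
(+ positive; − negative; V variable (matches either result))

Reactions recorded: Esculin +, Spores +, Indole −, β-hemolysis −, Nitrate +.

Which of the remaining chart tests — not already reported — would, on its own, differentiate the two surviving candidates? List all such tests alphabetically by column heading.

Motility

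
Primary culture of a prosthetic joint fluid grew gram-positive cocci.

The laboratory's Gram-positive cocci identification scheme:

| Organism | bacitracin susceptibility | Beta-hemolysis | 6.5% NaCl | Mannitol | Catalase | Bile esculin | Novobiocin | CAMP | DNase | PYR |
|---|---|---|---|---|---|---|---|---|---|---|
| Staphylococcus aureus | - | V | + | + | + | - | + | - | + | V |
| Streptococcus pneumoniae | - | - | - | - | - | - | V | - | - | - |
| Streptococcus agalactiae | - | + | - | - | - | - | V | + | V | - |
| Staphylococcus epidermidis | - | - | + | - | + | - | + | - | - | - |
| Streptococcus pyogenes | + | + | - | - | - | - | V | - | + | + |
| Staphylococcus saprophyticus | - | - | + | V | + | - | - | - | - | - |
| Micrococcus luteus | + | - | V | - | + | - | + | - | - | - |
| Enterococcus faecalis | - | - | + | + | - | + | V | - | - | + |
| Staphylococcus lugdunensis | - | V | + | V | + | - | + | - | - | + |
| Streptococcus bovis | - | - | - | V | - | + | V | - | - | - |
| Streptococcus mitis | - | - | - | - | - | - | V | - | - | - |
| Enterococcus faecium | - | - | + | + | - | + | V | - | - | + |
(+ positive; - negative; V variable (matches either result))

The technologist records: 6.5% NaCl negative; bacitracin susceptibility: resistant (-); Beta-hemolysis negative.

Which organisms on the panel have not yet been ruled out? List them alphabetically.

Streptococcus bovis, Streptococcus mitis, Streptococcus pneumoniae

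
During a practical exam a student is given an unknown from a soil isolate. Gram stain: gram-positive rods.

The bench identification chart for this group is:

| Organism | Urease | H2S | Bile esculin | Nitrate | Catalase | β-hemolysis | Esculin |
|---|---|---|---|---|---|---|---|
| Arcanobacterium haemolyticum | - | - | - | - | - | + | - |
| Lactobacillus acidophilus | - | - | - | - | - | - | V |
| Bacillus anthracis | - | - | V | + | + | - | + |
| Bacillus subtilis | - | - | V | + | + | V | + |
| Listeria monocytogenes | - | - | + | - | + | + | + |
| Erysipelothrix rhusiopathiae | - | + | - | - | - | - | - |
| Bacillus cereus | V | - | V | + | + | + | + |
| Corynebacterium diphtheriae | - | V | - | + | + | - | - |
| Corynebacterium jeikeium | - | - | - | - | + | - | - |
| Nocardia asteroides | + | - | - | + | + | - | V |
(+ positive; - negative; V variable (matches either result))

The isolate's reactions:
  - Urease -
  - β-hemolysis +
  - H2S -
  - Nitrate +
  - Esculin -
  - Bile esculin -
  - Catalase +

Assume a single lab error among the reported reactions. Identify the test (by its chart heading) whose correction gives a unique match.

As reported, no row in the chart matches all 7 reactions.
Reversing Nitrate → still no organism matches.
Reversing Esculin → 2 organisms match (not unique).
Reversing β-hemolysis (to -) → unique match: Corynebacterium diphtheriae.
Reversing Bile esculin → still no organism matches.
Reversing Urease → still no organism matches.
Reversing H2S → still no organism matches.
Reversing Catalase → still no organism matches.

β-hemolysis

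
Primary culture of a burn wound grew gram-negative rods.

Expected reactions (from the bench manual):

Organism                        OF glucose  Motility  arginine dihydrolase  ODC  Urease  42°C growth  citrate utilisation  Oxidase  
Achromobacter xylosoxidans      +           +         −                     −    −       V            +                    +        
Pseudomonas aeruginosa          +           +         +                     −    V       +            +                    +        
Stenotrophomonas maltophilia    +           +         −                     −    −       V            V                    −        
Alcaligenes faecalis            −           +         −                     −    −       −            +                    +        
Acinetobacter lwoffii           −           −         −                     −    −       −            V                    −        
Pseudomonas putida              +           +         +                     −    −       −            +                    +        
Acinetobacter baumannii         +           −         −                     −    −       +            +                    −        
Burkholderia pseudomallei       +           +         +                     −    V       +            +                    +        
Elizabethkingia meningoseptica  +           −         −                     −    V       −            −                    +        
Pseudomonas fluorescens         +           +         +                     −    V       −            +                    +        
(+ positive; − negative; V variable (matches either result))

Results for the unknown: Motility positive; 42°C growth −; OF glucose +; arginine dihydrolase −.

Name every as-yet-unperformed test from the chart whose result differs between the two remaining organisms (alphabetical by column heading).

arginine dihydrolase −: excludes Pseudomonas aeruginosa, Pseudomonas putida, Burkholderia pseudomallei, Pseudomonas fluorescens — 6 left.
OF glucose +: excludes Alcaligenes faecalis, Acinetobacter lwoffii — 4 left.
42°C growth −: excludes Acinetobacter baumannii — 3 left.
Motility +: excludes Elizabethkingia meningoseptica — 2 left.
Two candidates remain: Achromobacter xylosoxidans and Stenotrophomonas maltophilia.
  ODC: − vs − — same for both, does not separate.
  Urease: − vs − — same for both, does not separate.
  citrate utilisation: + vs V — variable for at least one, does not separate.
  Oxidase: Achromobacter xylosoxidans +, Stenotrophomonas maltophilia − — discriminates.

Oxidase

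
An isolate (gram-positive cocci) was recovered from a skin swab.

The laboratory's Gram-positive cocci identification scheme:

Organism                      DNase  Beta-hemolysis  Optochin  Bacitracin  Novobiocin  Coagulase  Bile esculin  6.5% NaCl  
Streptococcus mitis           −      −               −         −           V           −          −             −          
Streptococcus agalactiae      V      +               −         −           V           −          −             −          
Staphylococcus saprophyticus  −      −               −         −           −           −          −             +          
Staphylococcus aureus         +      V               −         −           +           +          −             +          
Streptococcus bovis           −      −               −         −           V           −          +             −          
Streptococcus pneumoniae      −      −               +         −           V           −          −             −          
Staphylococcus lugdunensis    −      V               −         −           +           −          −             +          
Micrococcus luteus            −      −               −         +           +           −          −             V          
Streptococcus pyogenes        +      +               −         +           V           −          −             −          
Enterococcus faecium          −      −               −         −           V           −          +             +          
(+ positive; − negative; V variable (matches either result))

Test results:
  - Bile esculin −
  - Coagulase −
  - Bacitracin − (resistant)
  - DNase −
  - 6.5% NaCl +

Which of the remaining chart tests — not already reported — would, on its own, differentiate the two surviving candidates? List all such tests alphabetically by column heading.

Coagulase −: excludes Staphylococcus aureus — 9 left.
DNase −: excludes Streptococcus pyogenes — 8 left.
6.5% NaCl +: excludes Streptococcus mitis, Streptococcus agalactiae, Streptococcus bovis, Streptococcus pneumoniae — 4 left.
Bile esculin −: excludes Enterococcus faecium — 3 left.
Bacitracin −: excludes Micrococcus luteus — 2 left.
Two candidates remain: Staphylococcus lugdunensis and Staphylococcus saprophyticus.
  Beta-hemolysis: V vs − — variable for at least one, does not separate.
  Optochin: − vs − — same for both, does not separate.
  Novobiocin: Staphylococcus lugdunensis +, Staphylococcus saprophyticus − — discriminates.

Novobiocin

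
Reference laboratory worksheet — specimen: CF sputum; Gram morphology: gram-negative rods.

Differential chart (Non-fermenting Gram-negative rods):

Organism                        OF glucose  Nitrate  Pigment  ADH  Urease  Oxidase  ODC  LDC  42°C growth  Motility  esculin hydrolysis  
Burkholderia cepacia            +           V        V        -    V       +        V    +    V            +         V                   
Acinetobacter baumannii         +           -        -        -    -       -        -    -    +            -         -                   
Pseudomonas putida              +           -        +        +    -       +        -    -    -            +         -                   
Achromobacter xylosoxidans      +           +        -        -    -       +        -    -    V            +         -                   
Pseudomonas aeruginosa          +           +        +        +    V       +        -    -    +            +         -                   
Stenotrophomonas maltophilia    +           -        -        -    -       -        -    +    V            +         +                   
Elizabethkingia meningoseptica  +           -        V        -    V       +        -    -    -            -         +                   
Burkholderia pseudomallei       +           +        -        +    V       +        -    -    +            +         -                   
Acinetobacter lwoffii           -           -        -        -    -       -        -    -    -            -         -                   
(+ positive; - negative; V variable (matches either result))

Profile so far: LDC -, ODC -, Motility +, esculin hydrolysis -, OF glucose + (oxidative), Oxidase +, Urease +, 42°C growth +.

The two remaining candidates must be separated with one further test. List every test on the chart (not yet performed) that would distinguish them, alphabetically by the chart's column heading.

esculin hydrolysis -: excludes Stenotrophomonas maltophilia, Elizabethkingia meningoseptica — 7 left.
OF glucose +: excludes Acinetobacter lwoffii — 6 left.
Oxidase +: excludes Acinetobacter baumannii — 5 left.
42°C growth +: excludes Pseudomonas putida — 4 left.
ODC -: all 4 remaining candidates are consistent.
Motility +: all 4 remaining candidates are consistent.
Urease +: excludes Achromobacter xylosoxidans — 3 left.
LDC -: excludes Burkholderia cepacia — 2 left.
Two candidates remain: Burkholderia pseudomallei and Pseudomonas aeruginosa.
  Nitrate: + vs + — same for both, does not separate.
  Pigment: Burkholderia pseudomallei -, Pseudomonas aeruginosa + — discriminates.
  ADH: + vs + — same for both, does not separate.

Pigment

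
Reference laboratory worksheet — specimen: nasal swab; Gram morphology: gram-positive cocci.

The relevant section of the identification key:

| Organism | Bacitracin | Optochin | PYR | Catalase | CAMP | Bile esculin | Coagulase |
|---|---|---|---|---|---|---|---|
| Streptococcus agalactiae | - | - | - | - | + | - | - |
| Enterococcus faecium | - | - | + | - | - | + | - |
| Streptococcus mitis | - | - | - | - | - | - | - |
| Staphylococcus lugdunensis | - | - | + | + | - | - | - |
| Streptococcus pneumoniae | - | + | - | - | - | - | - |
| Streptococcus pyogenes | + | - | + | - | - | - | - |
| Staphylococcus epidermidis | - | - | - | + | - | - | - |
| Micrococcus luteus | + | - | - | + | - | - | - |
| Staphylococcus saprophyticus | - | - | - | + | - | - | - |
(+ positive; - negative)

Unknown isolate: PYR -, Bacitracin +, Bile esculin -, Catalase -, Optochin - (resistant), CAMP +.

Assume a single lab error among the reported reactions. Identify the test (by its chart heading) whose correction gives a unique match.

Bacitracin

As reported, no row in the chart matches all 6 reactions.
Reversing Optochin → still no organism matches.
Reversing PYR → still no organism matches.
Reversing Bacitracin (to -) → unique match: Streptococcus agalactiae.
Reversing CAMP → still no organism matches.
Reversing Catalase → still no organism matches.
Reversing Bile esculin → still no organism matches.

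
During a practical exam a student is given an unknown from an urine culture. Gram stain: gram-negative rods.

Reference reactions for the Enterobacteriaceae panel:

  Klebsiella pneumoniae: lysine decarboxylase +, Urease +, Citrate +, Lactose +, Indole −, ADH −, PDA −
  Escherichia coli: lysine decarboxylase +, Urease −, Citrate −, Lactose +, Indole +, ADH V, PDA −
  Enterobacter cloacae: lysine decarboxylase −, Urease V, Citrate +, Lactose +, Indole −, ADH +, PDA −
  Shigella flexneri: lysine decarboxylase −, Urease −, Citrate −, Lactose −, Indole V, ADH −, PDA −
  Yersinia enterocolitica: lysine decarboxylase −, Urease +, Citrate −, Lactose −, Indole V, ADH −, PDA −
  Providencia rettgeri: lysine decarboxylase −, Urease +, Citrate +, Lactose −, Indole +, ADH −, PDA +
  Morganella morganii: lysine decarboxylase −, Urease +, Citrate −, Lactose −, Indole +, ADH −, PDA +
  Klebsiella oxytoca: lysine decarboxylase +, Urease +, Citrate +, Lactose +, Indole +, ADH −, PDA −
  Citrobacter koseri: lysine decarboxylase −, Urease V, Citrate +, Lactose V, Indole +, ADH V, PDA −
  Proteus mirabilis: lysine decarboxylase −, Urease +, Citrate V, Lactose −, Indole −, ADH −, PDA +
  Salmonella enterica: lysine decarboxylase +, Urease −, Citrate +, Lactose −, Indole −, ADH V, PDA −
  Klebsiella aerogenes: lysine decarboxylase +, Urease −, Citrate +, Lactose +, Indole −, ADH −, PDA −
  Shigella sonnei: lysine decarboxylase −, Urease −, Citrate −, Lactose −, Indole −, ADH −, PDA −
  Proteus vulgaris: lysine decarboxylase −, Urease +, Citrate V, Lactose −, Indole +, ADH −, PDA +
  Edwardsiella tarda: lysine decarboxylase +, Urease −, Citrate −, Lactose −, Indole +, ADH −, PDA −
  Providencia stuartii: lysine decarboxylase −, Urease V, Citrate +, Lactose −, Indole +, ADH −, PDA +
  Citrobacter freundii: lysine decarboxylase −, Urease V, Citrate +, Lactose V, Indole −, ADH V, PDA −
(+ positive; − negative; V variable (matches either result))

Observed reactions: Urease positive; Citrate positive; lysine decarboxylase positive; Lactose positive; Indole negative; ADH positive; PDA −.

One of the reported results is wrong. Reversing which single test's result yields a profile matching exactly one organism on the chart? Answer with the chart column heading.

As reported, no row in the chart matches all 7 reactions.
Reversing lysine decarboxylase → 2 organisms match (not unique).
Reversing PDA → still no organism matches.
Reversing ADH (to −) → unique match: Klebsiella pneumoniae.
Reversing Lactose → still no organism matches.
Reversing Urease → still no organism matches.
Reversing Citrate → still no organism matches.
Reversing Indole → still no organism matches.

ADH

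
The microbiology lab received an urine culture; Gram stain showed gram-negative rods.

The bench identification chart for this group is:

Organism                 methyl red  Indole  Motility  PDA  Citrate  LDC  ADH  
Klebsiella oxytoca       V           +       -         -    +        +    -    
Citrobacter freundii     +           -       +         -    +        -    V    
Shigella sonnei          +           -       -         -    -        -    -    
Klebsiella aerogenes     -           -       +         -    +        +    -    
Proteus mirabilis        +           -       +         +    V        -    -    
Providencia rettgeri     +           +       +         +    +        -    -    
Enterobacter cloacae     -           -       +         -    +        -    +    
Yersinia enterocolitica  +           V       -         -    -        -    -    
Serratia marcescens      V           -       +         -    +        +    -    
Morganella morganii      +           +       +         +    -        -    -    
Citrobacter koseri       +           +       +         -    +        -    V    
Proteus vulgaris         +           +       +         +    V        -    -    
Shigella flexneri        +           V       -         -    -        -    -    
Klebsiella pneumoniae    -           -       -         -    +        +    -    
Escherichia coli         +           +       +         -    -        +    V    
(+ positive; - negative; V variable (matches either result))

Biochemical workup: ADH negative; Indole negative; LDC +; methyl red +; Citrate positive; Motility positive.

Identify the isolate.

Indole -: excludes 6 organisms — 9 left.
Citrate +: excludes Shigella sonnei, Yersinia enterocolitica, Shigella flexneri — 6 left.
LDC +: excludes Citrobacter freundii, Proteus mirabilis, Enterobacter cloacae — 3 left.
methyl red +: excludes Klebsiella aerogenes, Klebsiella pneumoniae — 1 left.
Motility +: the one remaining candidate is consistent.
ADH -: the one remaining candidate is consistent.

Serratia marcescens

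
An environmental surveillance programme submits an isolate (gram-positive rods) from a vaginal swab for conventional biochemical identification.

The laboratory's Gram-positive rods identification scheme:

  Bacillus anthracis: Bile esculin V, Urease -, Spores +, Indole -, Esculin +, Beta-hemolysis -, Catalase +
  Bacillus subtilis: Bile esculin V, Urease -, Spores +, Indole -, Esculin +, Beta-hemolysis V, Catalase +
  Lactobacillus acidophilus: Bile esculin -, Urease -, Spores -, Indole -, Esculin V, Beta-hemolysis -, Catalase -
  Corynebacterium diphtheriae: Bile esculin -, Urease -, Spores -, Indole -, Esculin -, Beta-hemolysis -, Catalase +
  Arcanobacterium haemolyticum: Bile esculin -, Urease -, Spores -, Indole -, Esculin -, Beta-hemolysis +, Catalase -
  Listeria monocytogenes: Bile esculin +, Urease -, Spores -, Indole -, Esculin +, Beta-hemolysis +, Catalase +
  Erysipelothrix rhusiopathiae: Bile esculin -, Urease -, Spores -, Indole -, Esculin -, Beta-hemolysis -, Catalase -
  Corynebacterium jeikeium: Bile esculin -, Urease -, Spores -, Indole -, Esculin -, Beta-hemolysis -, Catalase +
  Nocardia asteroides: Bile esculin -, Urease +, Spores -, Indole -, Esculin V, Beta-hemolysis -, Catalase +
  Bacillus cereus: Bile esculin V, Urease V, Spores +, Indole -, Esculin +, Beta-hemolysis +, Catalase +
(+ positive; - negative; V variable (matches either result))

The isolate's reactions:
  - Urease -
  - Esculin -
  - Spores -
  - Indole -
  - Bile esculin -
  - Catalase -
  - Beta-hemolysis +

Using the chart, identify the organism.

Spores -: excludes Bacillus anthracis, Bacillus subtilis, Bacillus cereus — 7 left.
Esculin -: excludes Listeria monocytogenes — 6 left.
Catalase -: excludes Corynebacterium diphtheriae, Corynebacterium jeikeium, Nocardia asteroides — 3 left.
Urease -: all 3 remaining candidates are consistent.
Bile esculin -: all 3 remaining candidates are consistent.
Indole -: all 3 remaining candidates are consistent.
Beta-hemolysis +: excludes Lactobacillus acidophilus, Erysipelothrix rhusiopathiae — 1 left.

Arcanobacterium haemolyticum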